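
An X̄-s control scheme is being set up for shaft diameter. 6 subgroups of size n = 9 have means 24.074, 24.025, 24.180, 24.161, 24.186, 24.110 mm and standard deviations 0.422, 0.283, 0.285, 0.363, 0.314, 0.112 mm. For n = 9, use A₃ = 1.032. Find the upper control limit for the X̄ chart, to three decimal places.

X̄̄ = (24.074 + 24.025 + 24.180 + 24.161 + 24.186 + 24.110) / 6 = 24.1227
s̄ = (0.422 + 0.283 + 0.285 + 0.363 + 0.314 + 0.112) / 6 = 0.2965
UCL = X̄̄ + A₃·s̄ = 24.1227 + 1.032 × 0.2965 = 24.4287

24.429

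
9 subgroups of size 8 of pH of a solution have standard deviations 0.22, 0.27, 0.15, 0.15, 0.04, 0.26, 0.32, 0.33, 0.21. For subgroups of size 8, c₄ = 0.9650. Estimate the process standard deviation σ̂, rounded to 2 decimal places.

s̄ = (0.22 + 0.27 + 0.15 + 0.15 + 0.04 + 0.26 + 0.32 + 0.33 + 0.21) / 9 = 0.2167
σ̂ = s̄ / c₄ = 0.2167 / 0.9650 = 0.2245

0.22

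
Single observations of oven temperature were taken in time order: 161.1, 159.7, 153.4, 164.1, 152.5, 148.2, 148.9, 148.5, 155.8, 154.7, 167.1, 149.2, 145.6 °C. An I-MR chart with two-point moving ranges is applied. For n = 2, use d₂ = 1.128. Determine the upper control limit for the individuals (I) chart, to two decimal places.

171.74

X̄ = (161.1 + 159.7 + 153.4 + 164.1 + 152.5 + 148.2 + 148.9 + 148.5 + 155.8 + 154.7 + 167.1 + 149.2 + 145.6) / 13 = 154.5231
Moving ranges: 1.4, 6.3, 10.7, 11.6, 4.3, 0.7, 0.4, 7.3, 1.1, 12.4, 17.9, 3.6; M̄R̄ = 77.7000 / 12 = 6.4750
UCL = X̄ + 3·M̄R̄/d₂ = 154.5231 + 3 × 6.4750 / 1.128 = 171.7438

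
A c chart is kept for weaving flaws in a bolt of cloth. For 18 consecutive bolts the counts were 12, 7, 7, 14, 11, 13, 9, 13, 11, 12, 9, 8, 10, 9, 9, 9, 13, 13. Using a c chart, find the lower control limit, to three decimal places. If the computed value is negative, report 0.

0.779

c̄ = (12 + 7 + 7 + 14 + 11 + 13 + 9 + 13 + 11 + 12 + 9 + 8 + 10 + 9 + 9 + 9 + 13 + 13) / 18 = 189 / 18 = 10.5000
LCL = c̄ − 3√c̄ = 10.5000 − 3 × 3.2404 = 0.7789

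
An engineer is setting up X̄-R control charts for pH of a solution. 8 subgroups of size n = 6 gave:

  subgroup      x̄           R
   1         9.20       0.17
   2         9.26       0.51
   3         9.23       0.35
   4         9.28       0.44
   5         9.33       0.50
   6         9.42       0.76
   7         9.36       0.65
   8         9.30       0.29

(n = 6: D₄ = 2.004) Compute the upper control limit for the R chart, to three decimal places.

R̄ = (0.17 + 0.51 + 0.35 + 0.44 + 0.50 + 0.76 + 0.65 + 0.29) / 8 = 3.6700 / 8 = 0.4587
UCL_R = D₄·R̄ = 2.004 × 0.4587 = 0.9193

0.919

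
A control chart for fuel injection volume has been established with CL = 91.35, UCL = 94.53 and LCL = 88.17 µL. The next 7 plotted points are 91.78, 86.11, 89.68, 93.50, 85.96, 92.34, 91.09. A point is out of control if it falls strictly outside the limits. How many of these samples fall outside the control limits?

Compare each point to [88.17, 94.53]: sample 2 = 86.11 < LCL; sample 5 = 85.96 < LCL.

2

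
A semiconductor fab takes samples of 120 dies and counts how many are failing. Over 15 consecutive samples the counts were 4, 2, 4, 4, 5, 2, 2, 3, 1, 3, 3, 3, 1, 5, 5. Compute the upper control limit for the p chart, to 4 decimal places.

p̄ = Σdᵢ / (k·n) = 47 / (15 × 120) = 0.02611
UCL = p̄ + 3·√(p̄(1−p̄)/n) = 0.02611 + 3 × √(0.02611×0.97389/120) = 0.02611 + 3 × 0.01456 = 0.06978

0.0698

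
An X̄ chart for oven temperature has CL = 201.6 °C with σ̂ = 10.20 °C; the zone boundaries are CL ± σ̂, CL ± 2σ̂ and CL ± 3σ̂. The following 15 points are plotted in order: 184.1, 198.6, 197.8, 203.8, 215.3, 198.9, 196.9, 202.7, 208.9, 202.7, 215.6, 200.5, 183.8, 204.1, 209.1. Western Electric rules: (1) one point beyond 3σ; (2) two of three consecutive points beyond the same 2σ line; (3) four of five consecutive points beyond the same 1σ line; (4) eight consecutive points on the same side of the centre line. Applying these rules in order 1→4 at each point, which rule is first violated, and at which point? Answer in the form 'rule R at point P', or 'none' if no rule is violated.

none

Zone of each point (C = within 1σ̂, B = 1σ̂–2σ̂, A = 2σ̂–3σ̂, * = beyond 3σ̂; sign = side of CL): 1:-B, 2:-C, 3:-C, 4:+C, 5:+B, 6:-C, 7:-C, 8:+C, 9:+C, 10:+C, 11:+B, 12:-C, 13:-B, 14:+C, 15:+C
No rule fires across all 15 points.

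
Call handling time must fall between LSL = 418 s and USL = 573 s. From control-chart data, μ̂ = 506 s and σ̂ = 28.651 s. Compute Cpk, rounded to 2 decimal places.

0.78

Cpu = (USL − μ̂) / (3σ̂) = (573 − 506) / (3 × 28.651) = 0.7795; Cpl = (μ̂ − LSL) / (3σ̂) = (506 − 418) / (3 × 28.651) = 1.0238; Cpk = min(Cpu, Cpl) = 0.7795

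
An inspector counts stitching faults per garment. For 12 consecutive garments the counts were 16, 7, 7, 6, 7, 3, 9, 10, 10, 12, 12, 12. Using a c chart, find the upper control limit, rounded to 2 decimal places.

18.37

c̄ = (16 + 7 + 7 + 6 + 7 + 3 + 9 + 10 + 10 + 12 + 12 + 12) / 12 = 111 / 12 = 9.2500
UCL = c̄ + 3√c̄ = 9.2500 + 3 × √9.2500 = 9.2500 + 3 × 3.0414 = 18.3741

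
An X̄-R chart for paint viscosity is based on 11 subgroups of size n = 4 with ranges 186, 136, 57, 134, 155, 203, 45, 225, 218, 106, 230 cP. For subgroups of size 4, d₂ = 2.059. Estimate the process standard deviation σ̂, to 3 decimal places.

R̄ = (186 + 136 + 57 + 134 + 155 + 203 + 45 + 225 + 218 + 106 + 230) / 11 = 154.0909
σ̂ = R̄ / d₂ = 154.0909 / 2.059 = 74.8377

74.838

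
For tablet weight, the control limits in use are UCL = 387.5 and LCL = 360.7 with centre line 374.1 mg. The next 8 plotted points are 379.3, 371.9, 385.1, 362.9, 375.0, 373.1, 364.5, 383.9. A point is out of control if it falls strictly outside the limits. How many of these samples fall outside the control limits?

All 8 points lie within [360.7, 387.5].

0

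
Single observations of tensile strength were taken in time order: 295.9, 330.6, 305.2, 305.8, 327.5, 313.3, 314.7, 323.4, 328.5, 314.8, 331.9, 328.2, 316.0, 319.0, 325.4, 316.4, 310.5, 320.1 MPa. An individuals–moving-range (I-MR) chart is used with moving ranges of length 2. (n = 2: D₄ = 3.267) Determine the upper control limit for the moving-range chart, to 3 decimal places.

Moving ranges: 34.7, 25.4, 0.6, 21.7, 14.2, 1.4, 8.7, 5.1, 13.7, 17.1, 3.7, 12.2, 3.0, 6.4, 9.0, 5.9, 9.6; M̄R̄ = 192.4000 / 17 = 11.3176
UCL_MR = D₄·M̄R̄ = 3.267 × 11.3176 = 36.9748

36.975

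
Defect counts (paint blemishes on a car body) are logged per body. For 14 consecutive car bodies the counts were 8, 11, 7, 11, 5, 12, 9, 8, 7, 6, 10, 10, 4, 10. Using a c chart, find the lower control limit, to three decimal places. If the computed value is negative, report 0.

c̄ = (8 + 11 + 7 + 11 + 5 + 12 + 9 + 8 + 7 + 6 + 10 + 10 + 4 + 10) / 14 = 118 / 14 = 8.4286
LCL = c̄ − 3√c̄ = 8.4286 − 3 × 2.9032 = -0.2810 → 0 (cannot be negative)

0.000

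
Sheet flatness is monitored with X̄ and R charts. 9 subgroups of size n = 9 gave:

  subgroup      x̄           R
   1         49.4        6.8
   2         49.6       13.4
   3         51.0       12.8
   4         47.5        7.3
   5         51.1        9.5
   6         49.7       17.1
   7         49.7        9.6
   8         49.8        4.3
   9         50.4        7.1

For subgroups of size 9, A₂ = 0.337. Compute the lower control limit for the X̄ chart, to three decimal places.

X̄̄ = (49.4 + 49.6 + 51.0 + 47.5 + 51.1 + 49.7 + 49.7 + 49.8 + 50.4) / 9 = 448.2000 / 9 = 49.8000
R̄ = (6.8 + 13.4 + 12.8 + 7.3 + 9.5 + 17.1 + 9.6 + 4.3 + 7.1) / 9 = 87.9000 / 9 = 9.7667
LCL = X̄̄ − A₂·R̄ = 49.8000 − 0.337 × 9.7667 = 46.5086

46.509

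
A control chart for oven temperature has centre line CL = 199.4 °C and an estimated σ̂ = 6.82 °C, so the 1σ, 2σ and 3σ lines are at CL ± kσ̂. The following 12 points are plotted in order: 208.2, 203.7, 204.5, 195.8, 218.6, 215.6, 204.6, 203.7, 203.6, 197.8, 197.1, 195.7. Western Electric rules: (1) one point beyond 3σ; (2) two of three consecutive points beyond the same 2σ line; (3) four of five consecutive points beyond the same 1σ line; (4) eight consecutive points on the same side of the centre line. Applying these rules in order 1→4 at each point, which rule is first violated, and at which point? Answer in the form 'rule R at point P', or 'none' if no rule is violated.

rule 2 at point 6

Zone of each point (C = within 1σ̂, B = 1σ̂–2σ̂, A = 2σ̂–3σ̂, * = beyond 3σ̂; sign = side of CL): 1:+B, 2:+C, 3:+C, 4:-C, 5:+A, 6:+A, 7:+C, 8:+C, 9:+C, 10:-C, 11:-C, 12:-C
Rule 2 (two of three consecutive points beyond the same 2σ limit) is satisfied at point 6.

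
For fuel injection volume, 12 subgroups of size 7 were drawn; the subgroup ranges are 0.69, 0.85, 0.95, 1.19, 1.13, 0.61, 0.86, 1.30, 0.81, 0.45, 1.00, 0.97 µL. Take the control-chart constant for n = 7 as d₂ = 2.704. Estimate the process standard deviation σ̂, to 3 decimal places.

0.333

R̄ = (0.69 + 0.85 + 0.95 + 1.19 + 1.13 + 0.61 + 0.86 + 1.30 + 0.81 + 0.45 + 1.00 + 0.97) / 12 = 0.9008
σ̂ = R̄ / d₂ = 0.9008 / 2.704 = 0.3331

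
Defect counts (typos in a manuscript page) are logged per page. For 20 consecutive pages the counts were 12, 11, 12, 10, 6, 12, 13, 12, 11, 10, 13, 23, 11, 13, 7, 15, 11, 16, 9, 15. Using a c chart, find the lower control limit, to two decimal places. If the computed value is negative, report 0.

1.66

c̄ = (12 + 11 + 12 + 10 + 6 + 12 + 13 + 12 + 11 + 10 + 13 + 23 + 11 + 13 + 7 + 15 + 11 + 16 + 9 + 15) / 20 = 242 / 20 = 12.1000
LCL = c̄ − 3√c̄ = 12.1000 − 3 × 3.4785 = 1.6645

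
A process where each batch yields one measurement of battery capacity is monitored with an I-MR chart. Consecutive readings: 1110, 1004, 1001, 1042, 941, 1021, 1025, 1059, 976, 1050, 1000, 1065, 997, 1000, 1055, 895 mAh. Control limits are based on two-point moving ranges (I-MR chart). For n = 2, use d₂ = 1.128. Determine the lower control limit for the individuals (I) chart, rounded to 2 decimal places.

X̄ = (1110 + 1004 + 1001 + 1042 + 941 + 1021 + 1025 + 1059 + 976 + 1050 + 1000 + 1065 + 997 + 1000 + 1055 + 895) / 16 = 1015.0625
Moving ranges: 106, 3, 41, 101, 80, 4, 34, 83, 74, 50, 65, 68, 3, 55, 160; M̄R̄ = 927.0000 / 15 = 61.8000
LCL = X̄ − 3·M̄R̄/d₂ = 1015.0625 − 3 × 61.8000 / 1.128 = 850.7008

850.70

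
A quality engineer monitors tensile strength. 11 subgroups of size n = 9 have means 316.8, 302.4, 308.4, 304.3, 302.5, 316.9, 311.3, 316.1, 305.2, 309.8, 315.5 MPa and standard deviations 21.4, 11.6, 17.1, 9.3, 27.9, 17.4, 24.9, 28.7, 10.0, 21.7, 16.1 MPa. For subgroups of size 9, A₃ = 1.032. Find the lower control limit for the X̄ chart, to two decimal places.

X̄̄ = (316.8 + 302.4 + 308.4 + 304.3 + 302.5 + 316.9 + 311.3 + 316.1 + 305.2 + 309.8 + 315.5) / 11 = 309.9273
s̄ = (21.4 + 11.6 + 17.1 + 9.3 + 27.9 + 17.4 + 24.9 + 28.7 + 10.0 + 21.7 + 16.1) / 11 = 18.7364
LCL = X̄̄ − A₃·s̄ = 309.9273 − 1.032 × 18.7364 = 290.5913

290.59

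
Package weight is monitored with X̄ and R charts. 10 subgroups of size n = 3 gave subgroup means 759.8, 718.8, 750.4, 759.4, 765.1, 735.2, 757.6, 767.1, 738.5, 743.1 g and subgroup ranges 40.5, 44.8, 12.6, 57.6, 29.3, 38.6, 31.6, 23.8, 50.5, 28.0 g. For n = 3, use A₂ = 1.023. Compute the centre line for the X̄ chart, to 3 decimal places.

X̄̄ = (759.8 + 718.8 + 750.4 + 759.4 + 765.1 + 735.2 + 757.6 + 767.1 + 738.5 + 743.1) / 10 = 7495.0000 / 10 = 749.5000
CL = X̄̄ = 749.5000

749.500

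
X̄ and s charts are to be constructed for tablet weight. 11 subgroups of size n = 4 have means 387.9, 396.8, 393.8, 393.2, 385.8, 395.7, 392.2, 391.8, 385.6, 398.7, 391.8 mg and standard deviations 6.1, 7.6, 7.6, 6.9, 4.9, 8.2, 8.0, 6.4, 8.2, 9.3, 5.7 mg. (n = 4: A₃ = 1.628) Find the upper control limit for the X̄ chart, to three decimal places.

X̄̄ = (387.9 + 396.8 + 393.8 + 393.2 + 385.8 + 395.7 + 392.2 + 391.8 + 385.6 + 398.7 + 391.8) / 11 = 392.1182
s̄ = (6.1 + 7.6 + 7.6 + 6.9 + 4.9 + 8.2 + 8.0 + 6.4 + 8.2 + 9.3 + 5.7) / 11 = 7.1727
UCL = X̄̄ + A₃·s̄ = 392.1182 + 1.628 × 7.1727 = 403.7954

403.795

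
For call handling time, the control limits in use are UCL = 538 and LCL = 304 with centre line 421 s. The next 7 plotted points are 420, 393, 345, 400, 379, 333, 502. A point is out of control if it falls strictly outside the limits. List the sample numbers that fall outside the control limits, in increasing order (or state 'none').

All 7 points lie within [304, 538].

none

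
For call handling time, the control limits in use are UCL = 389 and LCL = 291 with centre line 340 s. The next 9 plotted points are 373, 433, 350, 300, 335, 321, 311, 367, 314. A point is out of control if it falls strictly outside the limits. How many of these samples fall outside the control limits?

Compare each point to [291, 389]: sample 2 = 433 > UCL.

1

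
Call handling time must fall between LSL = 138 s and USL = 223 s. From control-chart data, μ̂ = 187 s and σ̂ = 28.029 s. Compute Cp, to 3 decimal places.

Cp = (USL − LSL) / (6σ̂) = (223 − 138) / (6 × 28.029) = 85.0000 / 168.1740 = 0.5054

0.505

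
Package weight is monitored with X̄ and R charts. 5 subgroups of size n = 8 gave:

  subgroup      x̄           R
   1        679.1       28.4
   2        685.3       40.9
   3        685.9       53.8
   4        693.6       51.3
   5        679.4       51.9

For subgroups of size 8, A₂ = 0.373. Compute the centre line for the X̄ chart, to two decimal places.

X̄̄ = (679.1 + 685.3 + 685.9 + 693.6 + 679.4) / 5 = 3423.3000 / 5 = 684.6600
CL = X̄̄ = 684.6600

684.66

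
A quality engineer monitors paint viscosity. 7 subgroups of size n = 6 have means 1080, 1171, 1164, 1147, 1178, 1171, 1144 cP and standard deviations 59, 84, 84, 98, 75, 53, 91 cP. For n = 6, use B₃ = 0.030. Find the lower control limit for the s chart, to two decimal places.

s̄ = (59 + 84 + 84 + 98 + 75 + 53 + 91) / 7 = 77.7143
LCL_s = B₃·s̄ = 0.030 × 77.7143 = 2.3314

2.33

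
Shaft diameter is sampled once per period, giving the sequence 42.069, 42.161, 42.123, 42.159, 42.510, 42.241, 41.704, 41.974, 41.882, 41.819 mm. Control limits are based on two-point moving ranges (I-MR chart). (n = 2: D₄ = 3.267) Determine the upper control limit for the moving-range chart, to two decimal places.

Moving ranges: 0.092, 0.038, 0.036, 0.351, 0.269, 0.537, 0.270, 0.092, 0.063; M̄R̄ = 1.7480 / 9 = 0.1942
UCL_MR = D₄·M̄R̄ = 3.267 × 0.1942 = 0.6345

0.63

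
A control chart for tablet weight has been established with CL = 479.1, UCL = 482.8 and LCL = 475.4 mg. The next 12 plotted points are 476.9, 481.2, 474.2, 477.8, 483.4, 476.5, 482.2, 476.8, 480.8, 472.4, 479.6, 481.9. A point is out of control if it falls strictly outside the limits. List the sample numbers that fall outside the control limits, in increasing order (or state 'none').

Compare each point to [475.4, 482.8]: sample 3 = 474.2 < LCL; sample 5 = 483.4 > UCL; sample 10 = 472.4 < LCL.

3, 5, 10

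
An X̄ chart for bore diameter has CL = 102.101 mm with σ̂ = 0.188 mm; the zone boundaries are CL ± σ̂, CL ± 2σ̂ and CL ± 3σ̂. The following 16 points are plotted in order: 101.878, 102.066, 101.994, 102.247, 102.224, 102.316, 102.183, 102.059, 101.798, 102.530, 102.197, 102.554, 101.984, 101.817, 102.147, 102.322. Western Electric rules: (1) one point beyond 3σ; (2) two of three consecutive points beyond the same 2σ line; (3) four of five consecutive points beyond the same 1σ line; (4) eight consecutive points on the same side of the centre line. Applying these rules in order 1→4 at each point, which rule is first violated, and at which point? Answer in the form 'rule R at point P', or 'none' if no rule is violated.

rule 2 at point 12

Zone of each point (C = within 1σ̂, B = 1σ̂–2σ̂, A = 2σ̂–3σ̂, * = beyond 3σ̂; sign = side of CL): 1:-B, 2:-C, 3:-C, 4:+C, 5:+C, 6:+B, 7:+C, 8:-C, 9:-B, 10:+A, 11:+C, 12:+A, 13:-C, 14:-B, 15:+C, 16:+B
Rule 2 (two of three consecutive points beyond the same 2σ limit) is satisfied at point 12.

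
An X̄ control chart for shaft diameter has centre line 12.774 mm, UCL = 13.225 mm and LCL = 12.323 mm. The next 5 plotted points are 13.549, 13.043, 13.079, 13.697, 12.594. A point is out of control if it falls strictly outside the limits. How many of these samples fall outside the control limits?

Compare each point to [12.323, 13.225]: sample 1 = 13.549 > UCL; sample 4 = 13.697 > UCL.

2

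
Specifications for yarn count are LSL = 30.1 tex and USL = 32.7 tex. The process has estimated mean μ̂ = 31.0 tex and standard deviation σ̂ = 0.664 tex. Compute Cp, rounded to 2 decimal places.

0.65

Cp = (USL − LSL) / (6σ̂) = (32.7 − 30.1) / (6 × 0.664) = 2.6000 / 3.9840 = 0.6526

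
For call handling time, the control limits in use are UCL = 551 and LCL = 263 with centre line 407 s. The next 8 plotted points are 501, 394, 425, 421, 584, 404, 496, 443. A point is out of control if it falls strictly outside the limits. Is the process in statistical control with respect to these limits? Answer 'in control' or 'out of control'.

out of control

Compare each point to [263, 551]: sample 5 = 584 > UCL.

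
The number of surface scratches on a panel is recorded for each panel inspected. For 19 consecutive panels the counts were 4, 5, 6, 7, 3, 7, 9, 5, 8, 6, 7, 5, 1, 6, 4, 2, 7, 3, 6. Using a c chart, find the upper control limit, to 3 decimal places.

12.233

c̄ = (4 + 5 + 6 + 7 + 3 + 7 + 9 + 5 + 8 + 6 + 7 + 5 + 1 + 6 + 4 + 2 + 7 + 3 + 6) / 19 = 101 / 19 = 5.3158
UCL = c̄ + 3√c̄ = 5.3158 + 3 × √5.3158 = 5.3158 + 3 × 2.3056 = 12.2326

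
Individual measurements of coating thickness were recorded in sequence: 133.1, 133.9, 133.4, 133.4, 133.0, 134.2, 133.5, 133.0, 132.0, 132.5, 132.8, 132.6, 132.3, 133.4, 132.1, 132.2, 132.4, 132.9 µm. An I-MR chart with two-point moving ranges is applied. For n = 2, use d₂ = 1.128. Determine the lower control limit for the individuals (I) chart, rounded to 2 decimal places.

131.43

X̄ = (133.1 + 133.9 + 133.4 + 133.4 + 133.0 + 134.2 + 133.5 + 133.0 + 132.0 + 132.5 + 132.8 + 132.6 + 132.3 + 133.4 + 132.1 + 132.2 + 132.4 + 132.9) / 18 = 132.9278
Moving ranges: 0.8, 0.5, 0.0, 0.4, 1.2, 0.7, 0.5, 1.0, 0.5, 0.3, 0.2, 0.3, 1.1, 1.3, 0.1, 0.2, 0.5; M̄R̄ = 9.6000 / 17 = 0.5647
LCL = X̄ − 3·M̄R̄/d₂ = 132.9278 − 3 × 0.5647 / 1.128 = 131.4259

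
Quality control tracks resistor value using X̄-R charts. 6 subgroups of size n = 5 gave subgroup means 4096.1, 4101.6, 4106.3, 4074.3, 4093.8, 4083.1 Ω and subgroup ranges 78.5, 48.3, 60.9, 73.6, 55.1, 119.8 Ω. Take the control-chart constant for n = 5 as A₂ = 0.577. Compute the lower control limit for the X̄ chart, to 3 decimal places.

4050.585

X̄̄ = (4096.1 + 4101.6 + 4106.3 + 4074.3 + 4093.8 + 4083.1) / 6 = 24555.2000 / 6 = 4092.5333
R̄ = (78.5 + 48.3 + 60.9 + 73.6 + 55.1 + 119.8) / 6 = 436.2000 / 6 = 72.7000
LCL = X̄̄ − A₂·R̄ = 4092.5333 − 0.577 × 72.7000 = 4050.5854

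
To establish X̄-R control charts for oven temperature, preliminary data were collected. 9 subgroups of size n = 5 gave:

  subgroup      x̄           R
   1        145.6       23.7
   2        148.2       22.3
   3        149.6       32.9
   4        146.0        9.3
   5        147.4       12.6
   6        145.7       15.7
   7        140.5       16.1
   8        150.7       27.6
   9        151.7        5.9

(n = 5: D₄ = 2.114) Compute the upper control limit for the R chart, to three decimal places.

39.015

R̄ = (23.7 + 22.3 + 32.9 + 9.3 + 12.6 + 15.7 + 16.1 + 27.6 + 5.9) / 9 = 166.1000 / 9 = 18.4556
UCL_R = D₄·R̄ = 2.114 × 18.4556 = 39.0150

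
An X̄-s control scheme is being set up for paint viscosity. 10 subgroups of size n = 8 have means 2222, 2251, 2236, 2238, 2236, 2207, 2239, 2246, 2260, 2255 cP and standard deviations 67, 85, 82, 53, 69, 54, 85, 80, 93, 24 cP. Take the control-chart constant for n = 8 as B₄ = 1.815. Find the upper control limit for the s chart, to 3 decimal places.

s̄ = (67 + 85 + 82 + 53 + 69 + 54 + 85 + 80 + 93 + 24) / 10 = 69.2000
UCL_s = B₄·s̄ = 1.815 × 69.2000 = 125.5980

125.598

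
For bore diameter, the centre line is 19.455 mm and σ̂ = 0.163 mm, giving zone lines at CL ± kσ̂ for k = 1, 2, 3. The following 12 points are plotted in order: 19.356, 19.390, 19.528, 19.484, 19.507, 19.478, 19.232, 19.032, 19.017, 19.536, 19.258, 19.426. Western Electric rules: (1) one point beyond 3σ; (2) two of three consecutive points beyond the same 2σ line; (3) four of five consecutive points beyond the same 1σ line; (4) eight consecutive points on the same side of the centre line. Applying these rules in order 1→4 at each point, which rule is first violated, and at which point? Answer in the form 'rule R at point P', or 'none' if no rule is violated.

Zone of each point (C = within 1σ̂, B = 1σ̂–2σ̂, A = 2σ̂–3σ̂, * = beyond 3σ̂; sign = side of CL): 1:-C, 2:-C, 3:+C, 4:+C, 5:+C, 6:+C, 7:-B, 8:-A, 9:-A, 10:+C, 11:-B, 12:-C
Rule 2 (two of three consecutive points beyond the same 2σ limit) is satisfied at point 9.

rule 2 at point 9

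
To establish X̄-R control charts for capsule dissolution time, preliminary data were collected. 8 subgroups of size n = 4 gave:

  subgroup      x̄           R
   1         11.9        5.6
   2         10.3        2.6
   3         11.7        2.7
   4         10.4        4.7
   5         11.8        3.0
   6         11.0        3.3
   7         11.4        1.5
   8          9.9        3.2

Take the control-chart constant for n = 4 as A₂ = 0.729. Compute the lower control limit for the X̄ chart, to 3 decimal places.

X̄̄ = (11.9 + 10.3 + 11.7 + 10.4 + 11.8 + 11.0 + 11.4 + 9.9) / 8 = 88.4000 / 8 = 11.0500
R̄ = (5.6 + 2.6 + 2.7 + 4.7 + 3.0 + 3.3 + 1.5 + 3.2) / 8 = 26.6000 / 8 = 3.3250
LCL = X̄̄ − A₂·R̄ = 11.0500 − 0.729 × 3.3250 = 8.6261

8.626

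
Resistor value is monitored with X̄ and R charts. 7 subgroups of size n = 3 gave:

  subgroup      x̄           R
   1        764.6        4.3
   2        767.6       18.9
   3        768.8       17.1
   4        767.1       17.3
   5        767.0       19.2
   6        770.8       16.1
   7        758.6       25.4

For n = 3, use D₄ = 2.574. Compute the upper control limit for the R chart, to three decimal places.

R̄ = (4.3 + 18.9 + 17.1 + 17.3 + 19.2 + 16.1 + 25.4) / 7 = 118.3000 / 7 = 16.9000
UCL_R = D₄·R̄ = 2.574 × 16.9000 = 43.5006

43.501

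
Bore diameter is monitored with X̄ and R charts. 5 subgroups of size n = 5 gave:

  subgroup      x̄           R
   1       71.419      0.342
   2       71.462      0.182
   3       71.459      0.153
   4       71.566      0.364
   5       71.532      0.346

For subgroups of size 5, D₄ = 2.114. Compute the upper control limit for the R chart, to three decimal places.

0.586

R̄ = (0.342 + 0.182 + 0.153 + 0.364 + 0.346) / 5 = 1.3870 / 5 = 0.2774
UCL_R = D₄·R̄ = 2.114 × 0.2774 = 0.5864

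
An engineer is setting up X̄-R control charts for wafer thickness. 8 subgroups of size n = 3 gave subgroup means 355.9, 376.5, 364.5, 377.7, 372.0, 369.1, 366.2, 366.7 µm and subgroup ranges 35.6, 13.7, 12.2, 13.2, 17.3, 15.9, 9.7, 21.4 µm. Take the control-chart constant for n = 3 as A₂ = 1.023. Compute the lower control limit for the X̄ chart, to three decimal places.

350.800

X̄̄ = (355.9 + 376.5 + 364.5 + 377.7 + 372.0 + 369.1 + 366.2 + 366.7) / 8 = 2948.6000 / 8 = 368.5750
R̄ = (35.6 + 13.7 + 12.2 + 13.2 + 17.3 + 15.9 + 9.7 + 21.4) / 8 = 139.0000 / 8 = 17.3750
LCL = X̄̄ − A₂·R̄ = 368.5750 − 1.023 × 17.3750 = 350.8004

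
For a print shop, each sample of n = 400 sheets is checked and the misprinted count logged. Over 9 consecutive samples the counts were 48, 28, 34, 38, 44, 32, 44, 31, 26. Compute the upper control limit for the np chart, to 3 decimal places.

p̄ = Σdᵢ / (k·n) = 325 / (9 × 400) = 0.09028
UCL = np̄ + 3·√(np̄(1−p̄)) = 36.1111 + 3 × √(36.1111×0.90972) = 36.1111 + 3 × 5.7316 = 53.3059

53.306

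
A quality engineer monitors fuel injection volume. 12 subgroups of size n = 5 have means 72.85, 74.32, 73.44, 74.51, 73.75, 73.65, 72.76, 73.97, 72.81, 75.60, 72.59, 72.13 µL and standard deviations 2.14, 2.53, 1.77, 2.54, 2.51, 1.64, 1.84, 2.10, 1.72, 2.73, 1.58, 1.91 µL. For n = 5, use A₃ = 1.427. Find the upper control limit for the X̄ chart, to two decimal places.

76.51

X̄̄ = (72.85 + 74.32 + 73.44 + 74.51 + 73.75 + 73.65 + 72.76 + 73.97 + 72.81 + 75.60 + 72.59 + 72.13) / 12 = 73.5317
s̄ = (2.14 + 2.53 + 1.77 + 2.54 + 2.51 + 1.64 + 1.84 + 2.10 + 1.72 + 2.73 + 1.58 + 1.91) / 12 = 2.0842
UCL = X̄̄ + A₃·s̄ = 73.5317 + 1.427 × 2.0842 = 76.5058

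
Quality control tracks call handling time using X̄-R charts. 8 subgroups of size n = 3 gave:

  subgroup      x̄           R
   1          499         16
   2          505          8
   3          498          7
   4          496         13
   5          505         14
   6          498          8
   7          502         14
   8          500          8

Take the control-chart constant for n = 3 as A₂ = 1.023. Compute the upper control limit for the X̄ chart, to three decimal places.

511.628

X̄̄ = (499 + 505 + 498 + 496 + 505 + 498 + 502 + 500) / 8 = 4003.0000 / 8 = 500.3750
R̄ = (16 + 8 + 7 + 13 + 14 + 8 + 14 + 8) / 8 = 88.0000 / 8 = 11.0000
UCL = X̄̄ + A₂·R̄ = 500.3750 + 1.023 × 11.0000 = 511.6280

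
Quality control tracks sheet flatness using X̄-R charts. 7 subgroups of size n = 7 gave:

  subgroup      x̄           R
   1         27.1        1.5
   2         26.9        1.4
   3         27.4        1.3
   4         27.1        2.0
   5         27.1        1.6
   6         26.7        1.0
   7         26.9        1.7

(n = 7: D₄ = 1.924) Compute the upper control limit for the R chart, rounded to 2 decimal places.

R̄ = (1.5 + 1.4 + 1.3 + 2.0 + 1.6 + 1.0 + 1.7) / 7 = 10.5000 / 7 = 1.5000
UCL_R = D₄·R̄ = 1.924 × 1.5000 = 2.8860

2.89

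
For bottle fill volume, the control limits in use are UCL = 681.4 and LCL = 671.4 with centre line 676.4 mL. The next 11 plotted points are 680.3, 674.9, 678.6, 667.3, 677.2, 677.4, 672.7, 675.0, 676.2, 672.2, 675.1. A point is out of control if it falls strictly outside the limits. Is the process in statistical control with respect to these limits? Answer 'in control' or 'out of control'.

out of control

Compare each point to [671.4, 681.4]: sample 4 = 667.3 < LCL.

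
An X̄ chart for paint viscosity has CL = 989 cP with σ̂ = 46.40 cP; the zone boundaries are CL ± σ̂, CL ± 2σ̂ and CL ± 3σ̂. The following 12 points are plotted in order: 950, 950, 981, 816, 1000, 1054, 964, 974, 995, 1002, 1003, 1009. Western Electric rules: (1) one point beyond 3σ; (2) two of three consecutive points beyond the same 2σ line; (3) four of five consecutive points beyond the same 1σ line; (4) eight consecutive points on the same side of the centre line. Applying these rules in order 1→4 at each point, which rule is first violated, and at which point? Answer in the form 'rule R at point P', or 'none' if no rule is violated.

rule 1 at point 4

Zone of each point (C = within 1σ̂, B = 1σ̂–2σ̂, A = 2σ̂–3σ̂, * = beyond 3σ̂; sign = side of CL): 1:-C, 2:-C, 3:-C, 4:-*, 5:+C, 6:+B, 7:-C, 8:-C, 9:+C, 10:+C, 11:+C, 12:+C
Rule 1 (one point beyond the 3σ limits) is satisfied at point 4.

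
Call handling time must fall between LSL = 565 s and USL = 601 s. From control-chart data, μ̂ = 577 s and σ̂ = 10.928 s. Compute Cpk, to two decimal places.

Cpu = (USL − μ̂) / (3σ̂) = (601 − 577) / (3 × 10.928) = 0.7321; Cpl = (μ̂ − LSL) / (3σ̂) = (577 − 565) / (3 × 10.928) = 0.3660; Cpk = min(Cpu, Cpl) = 0.3660

0.37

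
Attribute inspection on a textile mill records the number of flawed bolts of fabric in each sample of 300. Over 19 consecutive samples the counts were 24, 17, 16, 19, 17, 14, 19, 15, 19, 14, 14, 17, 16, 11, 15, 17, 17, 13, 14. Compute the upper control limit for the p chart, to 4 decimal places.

0.0932

p̄ = Σdᵢ / (k·n) = 308 / (19 × 300) = 0.05404
UCL = p̄ + 3·√(p̄(1−p̄)/n) = 0.05404 + 3 × √(0.05404×0.94596/300) = 0.05404 + 3 × 0.01305 = 0.09319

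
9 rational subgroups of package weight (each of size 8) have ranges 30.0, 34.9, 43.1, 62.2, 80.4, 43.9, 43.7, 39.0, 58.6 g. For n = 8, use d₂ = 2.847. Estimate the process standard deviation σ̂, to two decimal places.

R̄ = (30.0 + 34.9 + 43.1 + 62.2 + 80.4 + 43.9 + 43.7 + 39.0 + 58.6) / 9 = 48.4222
σ̂ = R̄ / d₂ = 48.4222 / 2.847 = 17.0082

17.01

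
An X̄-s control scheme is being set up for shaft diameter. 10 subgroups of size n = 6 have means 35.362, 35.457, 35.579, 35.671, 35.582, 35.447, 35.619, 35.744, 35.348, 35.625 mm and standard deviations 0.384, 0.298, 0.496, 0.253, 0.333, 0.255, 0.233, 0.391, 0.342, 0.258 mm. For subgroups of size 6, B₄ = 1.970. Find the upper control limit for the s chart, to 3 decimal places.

0.639

s̄ = (0.384 + 0.298 + 0.496 + 0.253 + 0.333 + 0.255 + 0.233 + 0.391 + 0.342 + 0.258) / 10 = 0.3243
UCL_s = B₄·s̄ = 1.970 × 0.3243 = 0.6389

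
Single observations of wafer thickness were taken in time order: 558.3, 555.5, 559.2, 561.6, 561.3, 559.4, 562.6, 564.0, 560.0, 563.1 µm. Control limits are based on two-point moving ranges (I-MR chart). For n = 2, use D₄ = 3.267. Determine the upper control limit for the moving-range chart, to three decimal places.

8.276

Moving ranges: 2.8, 3.7, 2.4, 0.3, 1.9, 3.2, 1.4, 4.0, 3.1; M̄R̄ = 22.8000 / 9 = 2.5333
UCL_MR = D₄·M̄R̄ = 3.267 × 2.5333 = 8.2764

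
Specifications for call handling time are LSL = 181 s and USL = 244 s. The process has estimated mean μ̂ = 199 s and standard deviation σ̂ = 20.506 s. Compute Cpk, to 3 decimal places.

0.293

Cpu = (USL − μ̂) / (3σ̂) = (244 − 199) / (3 × 20.506) = 0.7315; Cpl = (μ̂ − LSL) / (3σ̂) = (199 − 181) / (3 × 20.506) = 0.2926; Cpk = min(Cpu, Cpl) = 0.2926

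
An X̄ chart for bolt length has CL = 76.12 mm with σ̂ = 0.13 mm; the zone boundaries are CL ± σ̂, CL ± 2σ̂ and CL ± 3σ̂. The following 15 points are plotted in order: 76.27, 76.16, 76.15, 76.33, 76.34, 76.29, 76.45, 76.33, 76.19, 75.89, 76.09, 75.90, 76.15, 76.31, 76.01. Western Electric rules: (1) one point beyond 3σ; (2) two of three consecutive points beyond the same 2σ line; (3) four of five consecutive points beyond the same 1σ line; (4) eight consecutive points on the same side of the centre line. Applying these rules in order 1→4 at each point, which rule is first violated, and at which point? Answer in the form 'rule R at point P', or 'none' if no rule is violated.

Zone of each point (C = within 1σ̂, B = 1σ̂–2σ̂, A = 2σ̂–3σ̂, * = beyond 3σ̂; sign = side of CL): 1:+B, 2:+C, 3:+C, 4:+B, 5:+B, 6:+B, 7:+A, 8:+B, 9:+C, 10:-B, 11:-C, 12:-B, 13:+C, 14:+B, 15:-C
Rule 3 (four of five consecutive points beyond the same 1σ limit) is satisfied at point 7.

rule 3 at point 7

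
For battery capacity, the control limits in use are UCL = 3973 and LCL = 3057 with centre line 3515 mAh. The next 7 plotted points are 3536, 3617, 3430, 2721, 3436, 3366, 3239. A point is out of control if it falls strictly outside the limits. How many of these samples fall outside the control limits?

1

Compare each point to [3057, 3973]: sample 4 = 2721 < LCL.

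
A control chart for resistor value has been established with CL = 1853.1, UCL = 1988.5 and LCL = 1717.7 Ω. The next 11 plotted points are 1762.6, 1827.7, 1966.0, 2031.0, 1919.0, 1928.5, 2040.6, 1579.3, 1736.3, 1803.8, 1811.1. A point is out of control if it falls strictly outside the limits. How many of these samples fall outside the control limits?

3

Compare each point to [1717.7, 1988.5]: sample 4 = 2031.0 > UCL; sample 7 = 2040.6 > UCL; sample 8 = 1579.3 < LCL.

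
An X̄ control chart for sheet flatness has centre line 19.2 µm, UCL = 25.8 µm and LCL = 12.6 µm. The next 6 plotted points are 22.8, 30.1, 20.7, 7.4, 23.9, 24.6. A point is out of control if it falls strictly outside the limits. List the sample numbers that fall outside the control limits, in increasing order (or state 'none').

Compare each point to [12.6, 25.8]: sample 2 = 30.1 > UCL; sample 4 = 7.4 < LCL.

2, 4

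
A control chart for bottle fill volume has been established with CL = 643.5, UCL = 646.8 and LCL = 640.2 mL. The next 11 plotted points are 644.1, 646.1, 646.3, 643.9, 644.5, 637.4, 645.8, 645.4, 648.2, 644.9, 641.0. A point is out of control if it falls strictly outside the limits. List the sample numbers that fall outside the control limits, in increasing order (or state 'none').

6, 9

Compare each point to [640.2, 646.8]: sample 6 = 637.4 < LCL; sample 9 = 648.2 > UCL.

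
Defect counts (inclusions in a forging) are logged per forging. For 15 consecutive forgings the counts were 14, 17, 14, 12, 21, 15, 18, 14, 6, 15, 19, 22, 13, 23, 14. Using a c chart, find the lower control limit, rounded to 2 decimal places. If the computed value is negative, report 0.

c̄ = (14 + 17 + 14 + 12 + 21 + 15 + 18 + 14 + 6 + 15 + 19 + 22 + 13 + 23 + 14) / 15 = 237 / 15 = 15.8000
LCL = c̄ − 3√c̄ = 15.8000 − 3 × 3.9749 = 3.8752

3.88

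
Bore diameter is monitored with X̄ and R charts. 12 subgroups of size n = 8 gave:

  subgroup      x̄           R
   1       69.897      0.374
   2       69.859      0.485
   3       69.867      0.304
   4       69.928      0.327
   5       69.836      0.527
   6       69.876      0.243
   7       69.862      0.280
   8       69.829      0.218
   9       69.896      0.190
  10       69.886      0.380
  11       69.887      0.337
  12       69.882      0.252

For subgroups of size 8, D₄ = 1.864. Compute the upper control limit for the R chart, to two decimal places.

0.61

R̄ = (0.374 + 0.485 + 0.304 + 0.327 + 0.527 + 0.243 + 0.280 + 0.218 + 0.190 + 0.380 + 0.337 + 0.252) / 12 = 3.9170 / 12 = 0.3264
UCL_R = D₄·R̄ = 1.864 × 0.3264 = 0.6084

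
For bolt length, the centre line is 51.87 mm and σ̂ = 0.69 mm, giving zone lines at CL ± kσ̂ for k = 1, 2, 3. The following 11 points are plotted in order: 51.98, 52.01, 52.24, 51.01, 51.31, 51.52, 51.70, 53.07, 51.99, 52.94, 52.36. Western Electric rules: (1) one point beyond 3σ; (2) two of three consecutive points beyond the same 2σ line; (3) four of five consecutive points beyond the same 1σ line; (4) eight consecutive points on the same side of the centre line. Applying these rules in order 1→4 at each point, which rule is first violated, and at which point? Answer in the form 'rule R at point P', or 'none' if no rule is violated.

none

Zone of each point (C = within 1σ̂, B = 1σ̂–2σ̂, A = 2σ̂–3σ̂, * = beyond 3σ̂; sign = side of CL): 1:+C, 2:+C, 3:+C, 4:-B, 5:-C, 6:-C, 7:-C, 8:+B, 9:+C, 10:+B, 11:+C
No rule fires across all 11 points.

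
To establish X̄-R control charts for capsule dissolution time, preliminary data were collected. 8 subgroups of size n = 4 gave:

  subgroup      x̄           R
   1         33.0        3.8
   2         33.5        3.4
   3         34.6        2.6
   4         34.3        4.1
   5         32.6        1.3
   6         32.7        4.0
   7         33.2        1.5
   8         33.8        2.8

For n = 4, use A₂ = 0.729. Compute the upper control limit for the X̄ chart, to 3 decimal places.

35.604

X̄̄ = (33.0 + 33.5 + 34.6 + 34.3 + 32.6 + 32.7 + 33.2 + 33.8) / 8 = 267.7000 / 8 = 33.4625
R̄ = (3.8 + 3.4 + 2.6 + 4.1 + 1.3 + 4.0 + 1.5 + 2.8) / 8 = 23.5000 / 8 = 2.9375
UCL = X̄̄ + A₂·R̄ = 33.4625 + 0.729 × 2.9375 = 35.6039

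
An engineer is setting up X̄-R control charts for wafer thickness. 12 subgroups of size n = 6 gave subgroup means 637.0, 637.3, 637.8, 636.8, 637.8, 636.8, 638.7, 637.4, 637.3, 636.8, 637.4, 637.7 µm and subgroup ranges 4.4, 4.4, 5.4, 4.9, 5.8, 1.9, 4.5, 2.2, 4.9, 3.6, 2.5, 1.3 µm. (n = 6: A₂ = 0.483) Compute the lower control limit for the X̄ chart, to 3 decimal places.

X̄̄ = (637.0 + 637.3 + 637.8 + 636.8 + 637.8 + 636.8 + 638.7 + 637.4 + 637.3 + 636.8 + 637.4 + 637.7) / 12 = 7648.8000 / 12 = 637.4000
R̄ = (4.4 + 4.4 + 5.4 + 4.9 + 5.8 + 1.9 + 4.5 + 2.2 + 4.9 + 3.6 + 2.5 + 1.3) / 12 = 45.8000 / 12 = 3.8167
LCL = X̄̄ − A₂·R̄ = 637.4000 − 0.483 × 3.8167 = 635.5566

635.557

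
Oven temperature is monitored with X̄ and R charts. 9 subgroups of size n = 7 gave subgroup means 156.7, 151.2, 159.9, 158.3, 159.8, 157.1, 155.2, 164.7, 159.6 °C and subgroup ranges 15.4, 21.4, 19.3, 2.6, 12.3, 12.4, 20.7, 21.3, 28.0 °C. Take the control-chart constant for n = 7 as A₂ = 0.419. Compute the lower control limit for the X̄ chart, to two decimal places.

X̄̄ = (156.7 + 151.2 + 159.9 + 158.3 + 159.8 + 157.1 + 155.2 + 164.7 + 159.6) / 9 = 1422.5000 / 9 = 158.0556
R̄ = (15.4 + 21.4 + 19.3 + 2.6 + 12.3 + 12.4 + 20.7 + 21.3 + 28.0) / 9 = 153.4000 / 9 = 17.0444
LCL = X̄̄ − A₂·R̄ = 158.0556 − 0.419 × 17.0444 = 150.9139

150.91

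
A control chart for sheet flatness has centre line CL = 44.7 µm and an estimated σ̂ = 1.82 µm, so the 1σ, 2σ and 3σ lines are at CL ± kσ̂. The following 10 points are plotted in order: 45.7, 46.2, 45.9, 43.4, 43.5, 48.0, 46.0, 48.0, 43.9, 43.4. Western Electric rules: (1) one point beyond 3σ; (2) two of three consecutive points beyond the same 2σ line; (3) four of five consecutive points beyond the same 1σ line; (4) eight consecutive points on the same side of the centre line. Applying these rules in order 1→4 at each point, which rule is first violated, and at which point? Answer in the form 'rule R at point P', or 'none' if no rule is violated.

none

Zone of each point (C = within 1σ̂, B = 1σ̂–2σ̂, A = 2σ̂–3σ̂, * = beyond 3σ̂; sign = side of CL): 1:+C, 2:+C, 3:+C, 4:-C, 5:-C, 6:+B, 7:+C, 8:+B, 9:-C, 10:-C
No rule fires across all 10 points.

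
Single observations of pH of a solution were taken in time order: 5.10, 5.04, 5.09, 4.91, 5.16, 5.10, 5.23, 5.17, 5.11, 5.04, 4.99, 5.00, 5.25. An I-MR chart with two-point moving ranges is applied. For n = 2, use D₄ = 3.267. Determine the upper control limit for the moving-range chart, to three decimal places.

0.335

Moving ranges: 0.06, 0.05, 0.18, 0.25, 0.06, 0.13, 0.06, 0.06, 0.07, 0.05, 0.01, 0.25; M̄R̄ = 1.2300 / 12 = 0.1025
UCL_MR = D₄·M̄R̄ = 3.267 × 0.1025 = 0.3349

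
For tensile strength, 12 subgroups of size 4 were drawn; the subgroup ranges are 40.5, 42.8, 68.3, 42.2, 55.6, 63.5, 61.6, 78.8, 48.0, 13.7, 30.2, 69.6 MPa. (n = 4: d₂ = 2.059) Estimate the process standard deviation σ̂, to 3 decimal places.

R̄ = (40.5 + 42.8 + 68.3 + 42.2 + 55.6 + 63.5 + 61.6 + 78.8 + 48.0 + 13.7 + 30.2 + 69.6) / 12 = 51.2333
σ̂ = R̄ / d₂ = 51.2333 / 2.059 = 24.8826

24.883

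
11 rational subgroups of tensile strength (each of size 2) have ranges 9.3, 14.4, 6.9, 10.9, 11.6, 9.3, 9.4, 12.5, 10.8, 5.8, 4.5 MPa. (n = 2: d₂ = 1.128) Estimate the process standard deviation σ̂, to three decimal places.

R̄ = (9.3 + 14.4 + 6.9 + 10.9 + 11.6 + 9.3 + 9.4 + 12.5 + 10.8 + 5.8 + 4.5) / 11 = 9.5818
σ̂ = R̄ / d₂ = 9.5818 / 1.128 = 8.4945

8.495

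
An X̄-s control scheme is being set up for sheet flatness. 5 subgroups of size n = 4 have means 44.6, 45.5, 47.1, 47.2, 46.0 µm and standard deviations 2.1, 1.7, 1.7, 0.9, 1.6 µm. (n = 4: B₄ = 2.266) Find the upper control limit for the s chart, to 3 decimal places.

3.626

s̄ = (2.1 + 1.7 + 1.7 + 0.9 + 1.6) / 5 = 1.6000
UCL_s = B₄·s̄ = 2.266 × 1.6000 = 3.6256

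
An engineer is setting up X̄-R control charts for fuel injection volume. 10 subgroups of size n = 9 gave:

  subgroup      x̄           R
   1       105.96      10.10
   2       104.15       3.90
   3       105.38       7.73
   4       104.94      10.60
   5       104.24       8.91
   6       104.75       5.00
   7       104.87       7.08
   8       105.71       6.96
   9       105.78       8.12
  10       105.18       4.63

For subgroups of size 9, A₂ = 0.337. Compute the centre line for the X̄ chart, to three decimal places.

X̄̄ = (105.96 + 104.15 + 105.38 + 104.94 + 104.24 + 104.75 + 104.87 + 105.71 + 105.78 + 105.18) / 10 = 1050.9600 / 10 = 105.0960
CL = X̄̄ = 105.0960

105.096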